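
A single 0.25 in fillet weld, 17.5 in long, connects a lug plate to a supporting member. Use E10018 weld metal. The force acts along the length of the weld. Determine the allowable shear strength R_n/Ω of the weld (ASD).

R_n/Ω ≈ 92.8 kip

E100XX → F_EXX = 100 ksi.
Effective throat t_e = 0.707 × 0.25 = 0.1767 in.
Total length L = 17.5 in; A_we = 0.1767 × 17.5 = 3.093 in².
F_nw = 0.6 F_EXX = 0.6 × 100 = 60 ksi.
R_n = 60 × 3.093 = 185.6 kip; R_n/Ω = 185.6/2.0 = 92.79 kip.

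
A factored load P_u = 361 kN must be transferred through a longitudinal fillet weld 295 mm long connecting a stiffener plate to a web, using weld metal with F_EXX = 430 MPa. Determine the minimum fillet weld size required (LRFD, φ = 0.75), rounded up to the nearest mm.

w = 9 mm

Total weld length L = 295 mm.
Required throat t_e = P_u / (φ × 0.6 F_EXX × L) = 361 / (0.75 × 0.6 × 430 × 295 × 10⁻³) = 6.324 mm.
Required leg w = t_e / 0.707 = 8.945 mm → use 9 mm.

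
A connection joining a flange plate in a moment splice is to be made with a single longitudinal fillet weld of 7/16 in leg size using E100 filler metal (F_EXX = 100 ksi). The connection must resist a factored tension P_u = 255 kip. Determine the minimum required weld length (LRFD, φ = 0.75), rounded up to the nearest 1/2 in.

L = 18.5 in

Throat t_e = 0.707 × 0.4375 = 0.3093 in.
φr_n = 0.75 × 0.6 × 100 × 0.3093 = 13.92 kip/in.
L_req = P_u / φr_n = 255 / 13.92 = 18.32 in total.
Round up → use L = 18.5 in.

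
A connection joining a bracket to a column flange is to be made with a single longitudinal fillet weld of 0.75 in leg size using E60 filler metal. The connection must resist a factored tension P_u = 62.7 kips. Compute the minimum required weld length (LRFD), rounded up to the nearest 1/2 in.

L = 4.5 in

E60XX → F_EXX = 60 ksi.
Throat t_e = 0.707 × 0.75 = 0.5302 in.
φr_n = 0.75 × 0.6 × 60 × 0.5302 = 14.32 kips/in.
L_req = P_u / φr_n = 62.7 / 14.32 = 4.379 in total.
Round up → use L = 4.5 in.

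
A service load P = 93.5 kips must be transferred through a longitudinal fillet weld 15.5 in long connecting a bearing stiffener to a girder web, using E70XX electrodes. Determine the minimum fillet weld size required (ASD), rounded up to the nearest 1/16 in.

w = 7/16 in

E70XX → F_EXX = 70 ksi.
Total weld length L = 15.5 in.
Required throat t_e = P × Ω / (0.6 F_EXX × L) = 93.5 × 2.0 / (0.6 × 70 × 15.5) = 0.2873 in.
Required leg w = t_e / 0.707 = 0.4063 in → use 7/16 in.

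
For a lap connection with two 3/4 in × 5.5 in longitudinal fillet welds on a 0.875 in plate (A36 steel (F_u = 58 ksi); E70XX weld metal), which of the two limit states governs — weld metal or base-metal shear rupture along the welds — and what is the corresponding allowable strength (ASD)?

E70XX → F_EXX = 70 ksi.
t_e = 0.707 × 0.75 = 0.5302 in; L = 11 in.
Weld metal: R_n/Ω = (1/2.0) × 0.6 × 70 × 0.5302 × 11 = 122.5 kip.
Base metal (shear rupture): R_n/Ω = (1/2.0) × 0.6 × 58 × 0.875 × 11 = 167.5 kip.
Governing: weld metal.

R_n/Ω ≈ 122 kip (weld metal governs)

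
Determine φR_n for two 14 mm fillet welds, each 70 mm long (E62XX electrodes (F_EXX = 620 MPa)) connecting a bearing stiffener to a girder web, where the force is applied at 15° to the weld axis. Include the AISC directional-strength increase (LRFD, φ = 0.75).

φR_n ≈ 412 kN

t_e = 0.707 × 14 = 9.898 mm; A_we = 9.898 × 140 = 1386 mm².
Directional factor: 1.0 + 0.5 sin^1.5(15°) = 1.066.
F_nw = 0.6 × 620 × 1.066 = 396.5 MPa.
φR_n = 0.75 × 396.5 × 1386 × 10⁻³ = 412.1 kN.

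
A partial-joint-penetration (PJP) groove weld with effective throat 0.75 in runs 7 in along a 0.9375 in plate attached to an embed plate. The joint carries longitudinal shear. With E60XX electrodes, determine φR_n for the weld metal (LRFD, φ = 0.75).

E60XX → F_EXX = 60 ksi.
Effective throat (given) t_e = 0.75 in.
A_we = 0.75 × 7 = 5.25 in².
F_nw = 0.6 F_EXX = 36 ksi.
φR_n = 0.75 × 36 × 5.25 = 141.8 kip.

φR_n ≈ 142 kip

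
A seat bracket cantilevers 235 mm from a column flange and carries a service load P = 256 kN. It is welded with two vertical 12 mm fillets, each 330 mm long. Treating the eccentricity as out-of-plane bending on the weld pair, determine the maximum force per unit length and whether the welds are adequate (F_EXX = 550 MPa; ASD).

L_w = 2 × 330 = 660 mm; section modulus (unit throat) S = 2 × L²/6 = 36300 mm².
Direct shear f_v = P/L_w = 256×10³/660 = 387.9 N/mm.
Moment M = P × e = 256×10³ × 235 = 60160000 N·mm; bending f_b = M/S = 1657 N/mm.
f_max = √(f_v² + f_b²) = √(387.9² + 1657²) = 1702 N/mm.
r_n/Ω = (1/2.0) × 0.6 × 550 × (0.707 × 12) = 1400 N/mm → NOT adequate.

f_max ≈ 1700 N/mm; NOT adequate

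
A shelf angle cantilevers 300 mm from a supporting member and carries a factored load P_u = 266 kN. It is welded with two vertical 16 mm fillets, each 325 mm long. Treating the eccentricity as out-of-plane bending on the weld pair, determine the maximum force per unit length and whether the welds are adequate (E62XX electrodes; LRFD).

f_max ≈ 2300 N/mm; adequate

E62XX → F_EXX = 620 MPa.
L_w = 2 × 325 = 650 mm; section modulus (unit throat) S = 2 × L²/6 = 35210 mm².
Direct shear f_v = P/L_w = 266×10³/650 = 409.2 N/mm.
Moment M = P × e = 266×10³ × 300 = 79800000 N·mm; bending f_b = M/S = 2267 N/mm.
f_max = √(f_v² + f_b²) = √(409.2² + 2267²) = 2303 N/mm.
φr_n = 0.75 × 0.6 × 620 × (0.707 × 16) = 3156 N/mm → adequate.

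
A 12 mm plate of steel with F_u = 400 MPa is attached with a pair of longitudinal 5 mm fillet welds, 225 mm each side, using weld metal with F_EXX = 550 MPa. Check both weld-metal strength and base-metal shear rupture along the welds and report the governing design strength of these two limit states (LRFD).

t_e = 0.707 × 5 = 3.535 mm; L = 450 mm.
Weld metal: φR_n = 0.75 × 0.6 × 550 × 3.535 × 450 × 10⁻³ = 393.7 kN.
Base metal (shear rupture): φR_n = 0.75 × 0.6 × 400 × 12 × 450 × 10⁻³ = 972 kN.
Governing: weld metal.

φR_n ≈ 394 kN (weld metal governs)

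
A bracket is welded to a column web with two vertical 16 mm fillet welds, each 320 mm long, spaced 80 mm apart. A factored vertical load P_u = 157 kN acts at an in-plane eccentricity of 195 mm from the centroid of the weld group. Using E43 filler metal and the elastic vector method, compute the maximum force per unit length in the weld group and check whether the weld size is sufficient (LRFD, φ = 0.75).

f_max ≈ 871 N/mm; adequate

E43XX → F_EXX = 430 MPa.
Total weld length L_w = 640 mm. Treat welds as unit-width lines.
Polar moment about centroid: J = 2[d³/12 + d(b/2)²] = 2[320³/12 + 320×40²] = 6485000 mm³.
Direct shear f_v = P/L_w = 157×10³ / 640 = 245.3 N/mm (vertical).
Torsion M = P·e = 157×10³ × 195 = 30615000 N·mm.
Critical point at (x, y) = (40, 160) from centroid. f_tx = M·y/J = 755.3 N/mm; f_ty = M·x/J = 188.8 N/mm.
Resultant f_max = √[f_tx² + (f_v + f_ty)²] = √[755.3² + (245.3 + 188.8)²] = 871.2 N/mm.
Capacity per unit length: φr_n = 0.75 × 0.6 × 430 × (0.707 × 16) = 2189 N/mm.
871.2 ≤ 2189 → adequate.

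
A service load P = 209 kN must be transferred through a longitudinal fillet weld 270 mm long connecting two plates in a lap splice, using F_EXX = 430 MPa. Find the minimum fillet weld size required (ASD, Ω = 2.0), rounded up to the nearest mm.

Total weld length L = 270 mm.
Required throat t_e = P × Ω / (0.6 F_EXX × L) = 209 × 2.0 / (0.6 × 430 × 270 × 10⁻³) = 6.001 mm.
Required leg w = t_e / 0.707 = 8.487 mm → use 9 mm.

w = 9 mm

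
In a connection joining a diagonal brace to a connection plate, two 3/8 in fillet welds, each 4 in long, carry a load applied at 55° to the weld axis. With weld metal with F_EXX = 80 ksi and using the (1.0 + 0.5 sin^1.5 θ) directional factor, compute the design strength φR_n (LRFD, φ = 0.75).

φR_n ≈ 105 kips

t_e = 0.707 × 0.375 = 0.2651 in; A_we = 0.2651 × 8 = 2.121 in².
Directional factor: 1.0 + 0.5 sin^1.5(55°) = 1.371.
F_nw = 0.6 × 80 × 1.371 = 65.79 ksi.
φR_n = 0.75 × 65.79 × 2.121 = 104.7 kips.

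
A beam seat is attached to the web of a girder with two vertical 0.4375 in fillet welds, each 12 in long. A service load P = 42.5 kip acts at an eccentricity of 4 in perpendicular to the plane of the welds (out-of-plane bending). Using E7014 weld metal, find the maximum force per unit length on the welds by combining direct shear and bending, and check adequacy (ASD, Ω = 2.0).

E70XX → F_EXX = 70 ksi.
L_w = 2 × 12 = 24 in; section modulus (unit throat) S = 2 × L²/6 = 48 in².
Direct shear f_v = P/L_w = 42.5/24 = 1.771 kip/in.
Moment M = P × e = 42.5 × 4 = 170 kip·in; bending f_b = M/S = 3.542 kip/in.
f_max = √(f_v² + f_b²) = √(1.771² + 3.542²) = 3.96 kip/in.
r_n/Ω = (1/2.0) × 0.6 × 70 × (0.707 × 0.4375) = 6.496 kip/in → adequate.

f_max ≈ 3.96 kip/in; adequate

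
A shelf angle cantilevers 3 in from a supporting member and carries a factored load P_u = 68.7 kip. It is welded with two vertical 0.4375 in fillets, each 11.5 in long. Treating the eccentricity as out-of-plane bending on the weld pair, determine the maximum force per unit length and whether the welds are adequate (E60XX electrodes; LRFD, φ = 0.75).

f_max ≈ 5.55 kip/in; adequate

E60XX → F_EXX = 60 ksi.
L_w = 2 × 11.5 = 23 in; section modulus (unit throat) S = 2 × L²/6 = 44.08 in².
Direct shear f_v = P/L_w = 68.7/23 = 2.987 kip/in.
Moment M = P × e = 68.7 × 3 = 206.1 kip·in; bending f_b = M/S = 4.675 kip/in.
f_max = √(f_v² + f_b²) = √(2.987² + 4.675²) = 5.548 kip/in.
φr_n = 0.75 × 0.6 × 60 × (0.707 × 0.4375) = 8.351 kip/in → adequate.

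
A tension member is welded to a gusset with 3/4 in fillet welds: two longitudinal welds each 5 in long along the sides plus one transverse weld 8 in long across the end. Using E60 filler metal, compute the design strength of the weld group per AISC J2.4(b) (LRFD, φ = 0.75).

E60XX → F_EXX = 60 ksi.
t_e = 0.707 × 0.75 = 0.5302 in.
R_nwl = 0.6 × 60 × 0.5302 × 10 = 190.9 kip (longitudinal, 2 welds).
R_nwt = 0.6 × 60 × 0.5302 × 8 = 152.7 kip (transverse, base value).
(i) R_nwl + R_nwt = 343.6 kip; (ii) 0.85 R_nwl + 1.5 R_nwt = 391.3 kip.
R_n = max = 391.3 kip [governs: (ii)]; φR_n = 293.5 kip.

φR_n ≈ 293 kip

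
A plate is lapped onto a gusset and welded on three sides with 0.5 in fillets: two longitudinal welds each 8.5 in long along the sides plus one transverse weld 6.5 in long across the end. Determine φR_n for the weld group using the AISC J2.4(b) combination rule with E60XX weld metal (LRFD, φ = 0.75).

E60XX → F_EXX = 60 ksi.
t_e = 0.707 × 0.5 = 0.3535 in.
R_nwl = 0.6 × 60 × 0.3535 × 17 = 216.3 kip (longitudinal, 2 welds).
R_nwt = 0.6 × 60 × 0.3535 × 6.5 = 82.72 kip (transverse, base value).
(i) R_nwl + R_nwt = 299.1 kip; (ii) 0.85 R_nwl + 1.5 R_nwt = 308 kip.
R_n = max = 308 kip [governs: (ii)]; φR_n = 231 kip.

φR_n ≈ 231 kip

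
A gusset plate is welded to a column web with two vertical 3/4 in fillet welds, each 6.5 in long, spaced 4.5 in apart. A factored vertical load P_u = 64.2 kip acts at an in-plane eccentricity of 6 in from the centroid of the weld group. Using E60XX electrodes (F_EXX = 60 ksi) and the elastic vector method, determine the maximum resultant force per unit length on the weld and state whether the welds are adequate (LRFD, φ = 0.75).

f_max ≈ 17 kip/in; NOT adequate

Total weld length L_w = 13 in. Treat welds as unit-width lines.
Polar moment about centroid: J = 2[d³/12 + d(b/2)²] = 2[6.5³/12 + 6.5×2.25²] = 111.6 in³.
Direct shear f_v = P/L_w = 64.2 / 13 = 4.938 kip/in (vertical).
Torsion M = P·e = 64.2 × 6 = 385.2 kip·in.
Critical point at (x, y) = (2.25, 3.25) from centroid. f_tx = M·y/J = 11.22 kip/in; f_ty = M·x/J = 7.767 kip/in.
Resultant f_max = √[f_tx² + (f_v + f_ty)²] = √[11.22² + (4.938 + 7.767)²] = 16.95 kip/in.
Capacity per unit length: φr_n = 0.75 × 0.6 × 60 × (0.707 × 0.75) = 14.32 kip/in.
16.95 > 14.32 → NOT adequate.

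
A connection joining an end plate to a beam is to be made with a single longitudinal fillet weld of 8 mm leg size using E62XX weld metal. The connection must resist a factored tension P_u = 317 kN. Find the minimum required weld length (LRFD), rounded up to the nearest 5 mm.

L = 205 mm

E62XX → F_EXX = 620 MPa.
Throat t_e = 0.707 × 8 = 5.656 mm.
φr_n = 0.75 × 0.6 × 620 × 5.656 × 10⁻³ = 1.578 kN/mm.
L_req = P_u / φr_n = 317 / 1.578 = 200.9 mm total.
Round up → use L = 205 mm.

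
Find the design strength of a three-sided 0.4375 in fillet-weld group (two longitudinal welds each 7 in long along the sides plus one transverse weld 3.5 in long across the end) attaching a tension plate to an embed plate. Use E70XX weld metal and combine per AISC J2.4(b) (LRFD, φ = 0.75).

E70XX → F_EXX = 70 ksi.
t_e = 0.707 × 0.4375 = 0.3093 in.
R_nwl = 0.6 × 70 × 0.3093 × 14 = 181.9 kips (longitudinal, 2 welds).
R_nwt = 0.6 × 70 × 0.3093 × 3.5 = 45.47 kips (transverse, base value).
(i) R_nwl + R_nwt = 227.3 kips; (ii) 0.85 R_nwl + 1.5 R_nwt = 222.8 kips.
R_n = max = 227.3 kips [governs: (i)]; φR_n = 170.5 kips.

φR_n ≈ 171 kips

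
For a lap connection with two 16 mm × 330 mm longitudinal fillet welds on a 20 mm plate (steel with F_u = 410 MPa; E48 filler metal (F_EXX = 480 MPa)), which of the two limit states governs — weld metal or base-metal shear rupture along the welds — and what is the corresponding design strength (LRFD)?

t_e = 0.707 × 16 = 11.31 mm; L = 660 mm.
Weld metal: φR_n = 0.75 × 0.6 × 480 × 11.31 × 660 × 10⁻³ = 1613 kN.
Base metal (shear rupture): φR_n = 0.75 × 0.6 × 410 × 20 × 660 × 10⁻³ = 2435 kN.
Governing: weld metal.

φR_n ≈ 1610 kN (weld metal governs)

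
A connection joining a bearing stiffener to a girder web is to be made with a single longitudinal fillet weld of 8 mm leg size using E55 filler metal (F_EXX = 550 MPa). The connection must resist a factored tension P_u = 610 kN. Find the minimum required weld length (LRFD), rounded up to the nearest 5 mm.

Throat t_e = 0.707 × 8 = 5.656 mm.
φr_n = 0.75 × 0.6 × 550 × 5.656 × 10⁻³ = 1.4 kN/mm.
L_req = P_u / φr_n = 610 / 1.4 = 435.8 mm total.
Round up → use L = 440 mm.

L = 440 mm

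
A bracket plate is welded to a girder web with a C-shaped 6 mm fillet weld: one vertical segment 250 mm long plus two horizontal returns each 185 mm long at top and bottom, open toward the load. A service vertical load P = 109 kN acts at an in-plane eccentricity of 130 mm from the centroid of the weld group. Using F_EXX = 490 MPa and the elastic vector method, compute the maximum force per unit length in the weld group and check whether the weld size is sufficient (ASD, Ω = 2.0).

f_max ≈ 416 N/mm; adequate

Total weld length L_w = 620 mm. Treat welds as unit-width lines.
Centroid: x̄ = 2×185×92.5 / 620 = 55.2 mm from the vertical weld.
Polar moment about centroid: J = I_x + I_y = [250³/12 + 2×185×125²] + [250×55.2² + 2(185³/12 + 185×37.3²)] = 9415000 mm³.
Direct shear f_v = P/L_w = 109×10³ / 620 = 175.8 N/mm (vertical).
Torsion M = P·e = 109×10³ × 130 = 14170000 N·mm.
Critical point at (x, y) = (129.8, 125) from centroid. f_tx = M·y/J = 188.1 N/mm; f_ty = M·x/J = 195.3 N/mm.
Resultant f_max = √[f_tx² + (f_v + f_ty)²] = √[188.1² + (175.8 + 195.3)²] = 416.1 N/mm.
Capacity per unit length: r_n/Ω = (1/2.0) × 0.6 × 490 × (0.707 × 6) = 623.6 N/mm.
416.1 ≤ 623.6 → adequate.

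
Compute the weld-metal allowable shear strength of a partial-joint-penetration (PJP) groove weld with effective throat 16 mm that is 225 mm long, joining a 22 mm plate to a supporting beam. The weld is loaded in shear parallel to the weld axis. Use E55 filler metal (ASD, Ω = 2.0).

R_n/Ω ≈ 594 kN

E55XX → F_EXX = 550 MPa.
Effective throat (given) t_e = 16 mm.
A_we = 16 × 225 = 3600 mm².
F_nw = 0.6 F_EXX = 330 MPa.
R_n/Ω = (330 × 3600) / 2.0 × 10⁻³ = 594 kN.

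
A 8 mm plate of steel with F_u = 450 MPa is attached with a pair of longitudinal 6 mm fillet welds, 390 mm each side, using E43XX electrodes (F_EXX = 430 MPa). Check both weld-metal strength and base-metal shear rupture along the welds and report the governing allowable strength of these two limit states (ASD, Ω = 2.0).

t_e = 0.707 × 6 = 4.242 mm; L = 780 mm.
Weld metal: R_n/Ω = (1/2.0) × 0.6 × 430 × 4.242 × 780 × 10⁻³ = 426.8 kN.
Base metal (shear rupture): R_n/Ω = (1/2.0) × 0.6 × 450 × 8 × 780 × 10⁻³ = 842.4 kN.
Governing: weld metal.

R_n/Ω ≈ 427 kN (weld metal governs)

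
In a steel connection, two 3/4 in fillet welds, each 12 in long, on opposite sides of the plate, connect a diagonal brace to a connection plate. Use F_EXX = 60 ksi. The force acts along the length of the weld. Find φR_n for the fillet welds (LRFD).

φR_n ≈ 344 kips

Effective throat t_e = 0.707 × 0.75 = 0.5302 in.
Total length L = 24 in; A_we = 0.5302 × 24 = 12.73 in².
F_nw = 0.6 F_EXX = 0.6 × 60 = 36 ksi.
φR_n = 0.75 × 36 × 12.73 = 343.6 kips.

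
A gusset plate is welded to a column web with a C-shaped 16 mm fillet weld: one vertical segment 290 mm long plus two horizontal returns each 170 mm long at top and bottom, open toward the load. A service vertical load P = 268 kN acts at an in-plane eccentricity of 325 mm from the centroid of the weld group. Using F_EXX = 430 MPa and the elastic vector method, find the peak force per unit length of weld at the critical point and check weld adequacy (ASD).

Total weld length L_w = 630 mm. Treat welds as unit-width lines.
Centroid: x̄ = 2×170×85 / 630 = 45.87 mm from the vertical weld.
Polar moment about centroid: J = I_x + I_y = [290³/12 + 2×170×145²] + [290×45.87² + 2(170³/12 + 170×39.13²)] = 11130000 mm³.
Direct shear f_v = P/L_w = 268×10³ / 630 = 425.4 N/mm (vertical).
Torsion M = P·e = 268×10³ × 325 = 87100000 N·mm.
Critical point at (x, y) = (124.1, 145) from centroid. f_tx = M·y/J = 1135 N/mm; f_ty = M·x/J = 971.3 N/mm.
Resultant f_max = √[f_tx² + (f_v + f_ty)²] = √[1135² + (425.4 + 971.3)²] = 1800 N/mm.
Capacity per unit length: r_n/Ω = (1/2.0) × 0.6 × 430 × (0.707 × 16) = 1459 N/mm.
1800 > 1459 → NOT adequate.

f_max ≈ 1800 N/mm; NOT adequate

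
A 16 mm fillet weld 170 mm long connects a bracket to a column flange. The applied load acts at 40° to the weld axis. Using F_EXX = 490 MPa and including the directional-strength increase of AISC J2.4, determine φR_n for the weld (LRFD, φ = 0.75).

φR_n ≈ 533 kN

t_e = 0.707 × 16 = 11.31 mm; A_we = 11.31 × 170 = 1923 mm².
Directional factor: 1.0 + 0.5 sin^1.5(40°) = 1.258.
F_nw = 0.6 × 490 × 1.258 = 369.8 MPa.
φR_n = 0.75 × 369.8 × 1923 × 10⁻³ = 533.3 kN.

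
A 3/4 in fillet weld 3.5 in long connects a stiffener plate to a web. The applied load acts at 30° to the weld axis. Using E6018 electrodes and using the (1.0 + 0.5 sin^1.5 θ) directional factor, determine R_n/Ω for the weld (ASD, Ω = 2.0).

E60XX → F_EXX = 60 ksi.
t_e = 0.707 × 0.75 = 0.5302 in; A_we = 0.5302 × 3.5 = 1.856 in².
Directional factor: 1.0 + 0.5 sin^1.5(30°) = 1.177.
F_nw = 0.6 × 60 × 1.177 = 42.36 ksi.
R_n/Ω = (42.36 × 1.856) / 2.0 = 39.31 kips.

R_n/Ω ≈ 39.3 kips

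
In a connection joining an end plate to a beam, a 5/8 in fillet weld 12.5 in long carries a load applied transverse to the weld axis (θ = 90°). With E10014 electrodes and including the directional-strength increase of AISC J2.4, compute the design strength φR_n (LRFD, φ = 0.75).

φR_n ≈ 373 kip

E100XX → F_EXX = 100 ksi.
t_e = 0.707 × 0.625 = 0.4419 in; A_we = 0.4419 × 12.5 = 5.523 in².
Directional factor: 1.0 + 0.5 sin^1.5(90°) = 1.5.
F_nw = 0.6 × 100 × 1.5 = 90 ksi.
φR_n = 0.75 × 90 × 5.523 = 372.8 kip.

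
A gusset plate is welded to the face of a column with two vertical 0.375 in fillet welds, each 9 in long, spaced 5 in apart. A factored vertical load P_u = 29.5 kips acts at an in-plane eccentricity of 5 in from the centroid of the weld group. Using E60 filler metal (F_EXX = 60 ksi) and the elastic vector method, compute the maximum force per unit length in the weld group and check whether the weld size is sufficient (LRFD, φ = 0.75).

Total weld length L_w = 18 in. Treat welds as unit-width lines.
Polar moment about centroid: J = 2[d³/12 + d(b/2)²] = 2[9³/12 + 9×2.5²] = 234 in³.
Direct shear f_v = P/L_w = 29.5 / 18 = 1.639 kip/in (vertical).
Torsion M = P·e = 29.5 × 5 = 147.5 kip·in.
Critical point at (x, y) = (2.5, 4.5) from centroid. f_tx = M·y/J = 2.837 kip/in; f_ty = M·x/J = 1.576 kip/in.
Resultant f_max = √[f_tx² + (f_v + f_ty)²] = √[2.837² + (1.639 + 1.576)²] = 4.287 kip/in.
Capacity per unit length: φr_n = 0.75 × 0.6 × 60 × (0.707 × 0.375) = 7.158 kip/in.
4.287 ≤ 7.158 → adequate.

f_max ≈ 4.29 kip/in; adequate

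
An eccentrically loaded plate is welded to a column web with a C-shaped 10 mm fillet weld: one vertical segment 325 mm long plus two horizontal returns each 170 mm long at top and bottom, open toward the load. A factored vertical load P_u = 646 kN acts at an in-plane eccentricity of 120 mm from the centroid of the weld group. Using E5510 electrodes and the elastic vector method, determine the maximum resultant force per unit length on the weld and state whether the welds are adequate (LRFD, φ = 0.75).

E55XX → F_EXX = 550 MPa.
Total weld length L_w = 665 mm. Treat welds as unit-width lines.
Centroid: x̄ = 2×170×85 / 665 = 43.46 mm from the vertical weld.
Polar moment about centroid: J = I_x + I_y = [325³/12 + 2×170×162.5²] + [325×43.46² + 2(170³/12 + 170×41.54²)] = 13860000 mm³.
Direct shear f_v = P/L_w = 646×10³ / 665 = 971.4 N/mm (vertical).
Torsion M = P·e = 646×10³ × 120 = 77520000 N·mm.
Critical point at (x, y) = (126.5, 162.5) from centroid. f_tx = M·y/J = 909 N/mm; f_ty = M·x/J = 707.8 N/mm.
Resultant f_max = √[f_tx² + (f_v + f_ty)²] = √[909² + (971.4 + 707.8)²] = 1910 N/mm.
Capacity per unit length: φr_n = 0.75 × 0.6 × 550 × (0.707 × 10) = 1750 N/mm.
1910 > 1750 → NOT adequate.

f_max ≈ 1910 N/mm; NOT adequate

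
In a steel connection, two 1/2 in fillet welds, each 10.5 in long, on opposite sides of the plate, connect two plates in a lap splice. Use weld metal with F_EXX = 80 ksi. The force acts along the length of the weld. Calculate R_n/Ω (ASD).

R_n/Ω ≈ 178 kips

Effective throat t_e = 0.707 × 0.5 = 0.3535 in.
Total length L = 21 in; A_we = 0.3535 × 21 = 7.423 in².
F_nw = 0.6 F_EXX = 0.6 × 80 = 48 ksi.
R_n = 48 × 7.423 = 356.3 kips; R_n/Ω = 356.3/2.0 = 178.2 kips.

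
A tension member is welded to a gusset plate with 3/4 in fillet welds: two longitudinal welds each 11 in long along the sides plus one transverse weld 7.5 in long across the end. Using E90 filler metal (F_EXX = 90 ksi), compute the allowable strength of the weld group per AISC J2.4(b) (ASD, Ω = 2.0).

R_n/Ω ≈ 429 kip

t_e = 0.707 × 0.75 = 0.5302 in.
R_nwl = 0.6 × 90 × 0.5302 × 22 = 629.9 kip (longitudinal, 2 welds).
R_nwt = 0.6 × 90 × 0.5302 × 7.5 = 214.8 kip (transverse, base value).
(i) R_nwl + R_nwt = 844.7 kip; (ii) 0.85 R_nwl + 1.5 R_nwt = 857.6 kip.
R_n = max = 857.6 kip [governs: (ii)]; R_n/Ω = 428.8 kip.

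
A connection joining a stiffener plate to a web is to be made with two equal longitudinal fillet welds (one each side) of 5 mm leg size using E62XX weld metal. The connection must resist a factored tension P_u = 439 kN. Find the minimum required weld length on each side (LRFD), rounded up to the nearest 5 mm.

L = 225 mm on each side

E62XX → F_EXX = 620 MPa.
Throat t_e = 0.707 × 5 = 3.535 mm.
φr_n = 0.75 × 0.6 × 620 × 3.535 × 10⁻³ = 0.9863 kN/mm.
L_req = P_u / φr_n = 439 / 0.9863 = 445.1 mm total.
Per side: 445.1 / 2 = 222.6 mm.
Round up → use L = 225 mm on each side.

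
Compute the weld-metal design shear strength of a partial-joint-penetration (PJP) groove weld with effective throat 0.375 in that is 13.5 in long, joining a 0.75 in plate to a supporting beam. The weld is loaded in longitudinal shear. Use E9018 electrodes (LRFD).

E90XX → F_EXX = 90 ksi.
Effective throat (given) t_e = 0.375 in.
A_we = 0.375 × 13.5 = 5.062 in².
F_nw = 0.6 F_EXX = 54 ksi.
φR_n = 0.75 × 54 × 5.062 = 205 kips.

φR_n ≈ 205 kips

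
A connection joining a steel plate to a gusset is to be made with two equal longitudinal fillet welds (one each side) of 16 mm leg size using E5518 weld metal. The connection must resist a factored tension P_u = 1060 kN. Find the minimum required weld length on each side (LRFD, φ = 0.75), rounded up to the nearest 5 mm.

L = 190 mm on each side

E55XX → F_EXX = 550 MPa.
Throat t_e = 0.707 × 16 = 11.31 mm.
φr_n = 0.75 × 0.6 × 550 × 11.31 × 10⁻³ = 2.8 kN/mm.
L_req = P_u / φr_n = 1060 / 2.8 = 378.6 mm total.
Per side: 378.6 / 2 = 189.3 mm.
Round up → use L = 190 mm on each side.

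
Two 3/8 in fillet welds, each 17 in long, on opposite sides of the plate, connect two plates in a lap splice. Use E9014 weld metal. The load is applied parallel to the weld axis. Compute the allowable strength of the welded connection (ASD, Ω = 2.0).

E90XX → F_EXX = 90 ksi.
Effective throat t_e = 0.707 × 0.375 = 0.2651 in.
Total length L = 34 in; A_we = 0.2651 × 34 = 9.014 in².
F_nw = 0.6 F_EXX = 0.6 × 90 = 54 ksi.
R_n = 54 × 9.014 = 486.8 kip; R_n/Ω = 486.8/2.0 = 243.4 kip.

R_n/Ω ≈ 243 kip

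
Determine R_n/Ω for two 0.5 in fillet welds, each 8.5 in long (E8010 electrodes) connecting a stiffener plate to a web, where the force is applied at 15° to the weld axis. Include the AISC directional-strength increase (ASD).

E80XX → F_EXX = 80 ksi.
t_e = 0.707 × 0.5 = 0.3535 in; A_we = 0.3535 × 17 = 6.01 in².
Directional factor: 1.0 + 0.5 sin^1.5(15°) = 1.066.
F_nw = 0.6 × 80 × 1.066 = 51.16 ksi.
R_n/Ω = (51.16 × 6.01) / 2.0 = 153.7 kip.

R_n/Ω ≈ 154 kip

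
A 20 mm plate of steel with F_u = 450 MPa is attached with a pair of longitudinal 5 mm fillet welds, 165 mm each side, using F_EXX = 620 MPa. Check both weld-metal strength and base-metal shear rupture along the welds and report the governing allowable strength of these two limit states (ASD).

t_e = 0.707 × 5 = 3.535 mm; L = 330 mm.
Weld metal: R_n/Ω = (1/2.0) × 0.6 × 620 × 3.535 × 330 × 10⁻³ = 217 kN.
Base metal (shear rupture): R_n/Ω = (1/2.0) × 0.6 × 450 × 20 × 330 × 10⁻³ = 891 kN.
Governing: weld metal.

R_n/Ω ≈ 217 kN (weld metal governs)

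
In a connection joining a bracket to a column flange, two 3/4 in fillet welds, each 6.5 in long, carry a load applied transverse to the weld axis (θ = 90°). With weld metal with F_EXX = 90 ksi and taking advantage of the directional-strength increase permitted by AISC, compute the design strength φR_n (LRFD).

φR_n ≈ 419 kip

t_e = 0.707 × 0.75 = 0.5302 in; A_we = 0.5302 × 13 = 6.893 in².
Directional factor: 1.0 + 0.5 sin^1.5(90°) = 1.5.
F_nw = 0.6 × 90 × 1.5 = 81 ksi.
φR_n = 0.75 × 81 × 6.893 = 418.8 kip.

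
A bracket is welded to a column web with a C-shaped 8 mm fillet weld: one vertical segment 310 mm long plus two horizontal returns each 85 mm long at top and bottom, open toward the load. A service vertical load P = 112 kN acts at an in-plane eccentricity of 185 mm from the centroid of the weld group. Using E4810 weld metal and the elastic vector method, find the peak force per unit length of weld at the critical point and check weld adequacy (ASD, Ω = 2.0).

f_max ≈ 645 N/mm; adequate

E48XX → F_EXX = 480 MPa.
Total weld length L_w = 480 mm. Treat welds as unit-width lines.
Centroid: x̄ = 2×85×42.5 / 480 = 15.05 mm from the vertical weld.
Polar moment about centroid: J = I_x + I_y = [310³/12 + 2×85×155²] + [310×15.05² + 2(85³/12 + 85×27.45²)] = 6867000 mm³.
Direct shear f_v = P/L_w = 112×10³ / 480 = 233.3 N/mm (vertical).
Torsion M = P·e = 112×10³ × 185 = 20720000 N·mm.
Critical point at (x, y) = (69.95, 155) from centroid. f_tx = M·y/J = 467.7 N/mm; f_ty = M·x/J = 211 N/mm.
Resultant f_max = √[f_tx² + (f_v + f_ty)²] = √[467.7² + (233.3 + 211)²] = 645.1 N/mm.
Capacity per unit length: r_n/Ω = (1/2.0) × 0.6 × 480 × (0.707 × 8) = 814.5 N/mm.
645.1 ≤ 814.5 → adequate.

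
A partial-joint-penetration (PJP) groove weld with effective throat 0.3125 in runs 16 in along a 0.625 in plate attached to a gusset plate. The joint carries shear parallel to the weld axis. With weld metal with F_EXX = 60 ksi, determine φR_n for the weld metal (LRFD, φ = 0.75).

φR_n ≈ 135 kip

Effective throat (given) t_e = 0.3125 in.
A_we = 0.3125 × 16 = 5 in².
F_nw = 0.6 F_EXX = 36 ksi.
φR_n = 0.75 × 36 × 5 = 135 kip.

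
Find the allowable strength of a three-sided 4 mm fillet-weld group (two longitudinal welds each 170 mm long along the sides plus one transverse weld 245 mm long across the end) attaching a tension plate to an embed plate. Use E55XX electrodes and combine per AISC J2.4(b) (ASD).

E55XX → F_EXX = 550 MPa.
t_e = 0.707 × 4 = 2.828 mm.
R_nwl = 0.6 × 550 × 2.828 × 340 × 10⁻³ = 317.3 kN (longitudinal, 2 welds).
R_nwt = 0.6 × 550 × 2.828 × 245 × 10⁻³ = 228.6 kN (transverse, base value).
(i) R_nwl + R_nwt = 545.9 kN; (ii) 0.85 R_nwl + 1.5 R_nwt = 612.7 kN.
R_n = max = 612.7 kN [governs: (ii)]; R_n/Ω = 306.3 kN.

R_n/Ω ≈ 306 kN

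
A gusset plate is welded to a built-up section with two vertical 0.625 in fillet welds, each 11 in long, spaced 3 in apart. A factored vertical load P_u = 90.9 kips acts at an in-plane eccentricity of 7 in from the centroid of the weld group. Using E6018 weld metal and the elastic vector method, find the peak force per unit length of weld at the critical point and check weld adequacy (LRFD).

E60XX → F_EXX = 60 ksi.
Total weld length L_w = 22 in. Treat welds as unit-width lines.
Polar moment about centroid: J = 2[d³/12 + d(b/2)²] = 2[11³/12 + 11×1.5²] = 271.3 in³.
Direct shear f_v = P/L_w = 90.9 / 22 = 4.132 kip/in (vertical).
Torsion M = P·e = 90.9 × 7 = 636.3 kip·in.
Critical point at (x, y) = (1.5, 5.5) from centroid. f_tx = M·y/J = 12.9 kip/in; f_ty = M·x/J = 3.518 kip/in.
Resultant f_max = √[f_tx² + (f_v + f_ty)²] = √[12.9² + (4.132 + 3.518)²] = 15 kip/in.
Capacity per unit length: φr_n = 0.75 × 0.6 × 60 × (0.707 × 0.625) = 11.93 kip/in.
15 > 11.93 → NOT adequate.

f_max ≈ 15 kip/in; NOT adequate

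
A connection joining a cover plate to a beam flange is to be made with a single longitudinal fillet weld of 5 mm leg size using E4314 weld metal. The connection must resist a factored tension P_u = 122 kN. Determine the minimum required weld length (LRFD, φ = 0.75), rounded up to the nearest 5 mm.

E43XX → F_EXX = 430 MPa.
Throat t_e = 0.707 × 5 = 3.535 mm.
φr_n = 0.75 × 0.6 × 430 × 3.535 × 10⁻³ = 0.684 kN/mm.
L_req = P_u / φr_n = 122 / 0.684 = 178.4 mm total.
Round up → use L = 180 mm.

L = 180 mm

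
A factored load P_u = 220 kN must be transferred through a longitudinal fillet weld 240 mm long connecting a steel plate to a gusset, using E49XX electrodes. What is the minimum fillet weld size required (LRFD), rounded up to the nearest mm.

E49XX → F_EXX = 490 MPa.
Total weld length L = 240 mm.
Required throat t_e = P_u / (φ × 0.6 F_EXX × L) = 220 / (0.75 × 0.6 × 490 × 240 × 10⁻³) = 4.157 mm.
Required leg w = t_e / 0.707 = 5.88 mm → use 6 mm.

w = 6 mm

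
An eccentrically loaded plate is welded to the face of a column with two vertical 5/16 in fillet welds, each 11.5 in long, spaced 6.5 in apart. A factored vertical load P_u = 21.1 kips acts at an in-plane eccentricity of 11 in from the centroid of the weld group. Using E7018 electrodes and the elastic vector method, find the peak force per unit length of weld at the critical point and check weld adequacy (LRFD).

f_max ≈ 3.63 kip/in; adequate

E70XX → F_EXX = 70 ksi.
Total weld length L_w = 23 in. Treat welds as unit-width lines.
Polar moment about centroid: J = 2[d³/12 + d(b/2)²] = 2[11.5³/12 + 11.5×3.25²] = 496.4 in³.
Direct shear f_v = P/L_w = 21.1 / 23 = 0.9174 kip/in (vertical).
Torsion M = P·e = 21.1 × 11 = 232.1 kip·in.
Critical point at (x, y) = (3.25, 5.75) from centroid. f_tx = M·y/J = 2.688 kip/in; f_ty = M·x/J = 1.52 kip/in.
Resultant f_max = √[f_tx² + (f_v + f_ty)²] = √[2.688² + (0.9174 + 1.52)²] = 3.629 kip/in.
Capacity per unit length: φr_n = 0.75 × 0.6 × 70 × (0.707 × 0.3125) = 6.96 kip/in.
3.629 ≤ 6.96 → adequate.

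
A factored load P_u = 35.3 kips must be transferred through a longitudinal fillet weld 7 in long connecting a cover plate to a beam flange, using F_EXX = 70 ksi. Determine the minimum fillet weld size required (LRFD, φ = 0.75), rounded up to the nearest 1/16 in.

w = 1/4 in

Total weld length L = 7 in.
Required throat t_e = P_u / (φ × 0.6 F_EXX × L) = 35.3 / (0.75 × 0.6 × 70 × 7) = 0.1601 in.
Required leg w = t_e / 0.707 = 0.2264 in → use 1/4 in.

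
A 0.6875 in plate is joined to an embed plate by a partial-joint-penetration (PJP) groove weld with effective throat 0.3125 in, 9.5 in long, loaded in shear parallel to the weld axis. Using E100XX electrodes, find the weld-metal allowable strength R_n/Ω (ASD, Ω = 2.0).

E100XX → F_EXX = 100 ksi.
Effective throat (given) t_e = 0.3125 in.
A_we = 0.3125 × 9.5 = 2.969 in².
F_nw = 0.6 F_EXX = 60 ksi.
R_n/Ω = (60 × 2.969) / 2.0 = 89.06 kip.

R_n/Ω ≈ 89.1 kip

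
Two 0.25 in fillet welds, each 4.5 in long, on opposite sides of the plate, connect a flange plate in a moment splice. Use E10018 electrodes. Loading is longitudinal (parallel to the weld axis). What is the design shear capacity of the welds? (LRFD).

φR_n ≈ 71.6 kip

E100XX → F_EXX = 100 ksi.
Effective throat t_e = 0.707 × 0.25 = 0.1767 in.
Total length L = 9 in; A_we = 0.1767 × 9 = 1.591 in².
F_nw = 0.6 F_EXX = 0.6 × 100 = 60 ksi.
φR_n = 0.75 × 60 × 1.591 = 71.58 kip.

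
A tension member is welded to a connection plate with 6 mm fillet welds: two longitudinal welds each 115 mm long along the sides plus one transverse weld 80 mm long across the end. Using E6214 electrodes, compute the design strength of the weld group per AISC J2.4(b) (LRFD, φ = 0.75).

φR_n ≈ 373 kN

E62XX → F_EXX = 620 MPa.
t_e = 0.707 × 6 = 4.242 mm.
R_nwl = 0.6 × 620 × 4.242 × 230 × 10⁻³ = 362.9 kN (longitudinal, 2 welds).
R_nwt = 0.6 × 620 × 4.242 × 80 × 10⁻³ = 126.2 kN (transverse, base value).
(i) R_nwl + R_nwt = 489.2 kN; (ii) 0.85 R_nwl + 1.5 R_nwt = 497.9 kN.
R_n = max = 497.9 kN [governs: (ii)]; φR_n = 373.4 kN.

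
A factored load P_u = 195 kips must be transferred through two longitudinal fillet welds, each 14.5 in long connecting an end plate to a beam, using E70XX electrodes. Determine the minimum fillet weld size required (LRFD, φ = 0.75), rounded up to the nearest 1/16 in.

E70XX → F_EXX = 70 ksi.
Total weld length L = 29 in.
Required throat t_e = P_u / (φ × 0.6 F_EXX × L) = 195 / (0.75 × 0.6 × 70 × 29) = 0.2135 in.
Required leg w = t_e / 0.707 = 0.3019 in → use 5/16 in.

w = 5/16 in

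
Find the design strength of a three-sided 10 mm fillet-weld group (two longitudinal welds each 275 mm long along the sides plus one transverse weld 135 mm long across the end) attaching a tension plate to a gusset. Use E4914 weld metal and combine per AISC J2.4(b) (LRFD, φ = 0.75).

E49XX → F_EXX = 490 MPa.
t_e = 0.707 × 10 = 7.07 mm.
R_nwl = 0.6 × 490 × 7.07 × 550 × 10⁻³ = 1143 kN (longitudinal, 2 welds).
R_nwt = 0.6 × 490 × 7.07 × 135 × 10⁻³ = 280.6 kN (transverse, base value).
(i) R_nwl + R_nwt = 1424 kN; (ii) 0.85 R_nwl + 1.5 R_nwt = 1393 kN.
R_n = max = 1424 kN [governs: (i)]; φR_n = 1068 kN.

φR_n ≈ 1070 kN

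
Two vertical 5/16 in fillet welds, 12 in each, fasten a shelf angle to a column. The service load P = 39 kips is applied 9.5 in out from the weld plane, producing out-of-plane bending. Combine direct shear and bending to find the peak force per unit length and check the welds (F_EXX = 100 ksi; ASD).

L_w = 2 × 12 = 24 in; section modulus (unit throat) S = 2 × L²/6 = 48 in².
Direct shear f_v = P/L_w = 39/24 = 1.625 kip/in.
Moment M = P × e = 39 × 9.5 = 370.5 kip·in; bending f_b = M/S = 7.719 kip/in.
f_max = √(f_v² + f_b²) = √(1.625² + 7.719²) = 7.888 kip/in.
r_n/Ω = (1/2.0) × 0.6 × 100 × (0.707 × 0.3125) = 6.628 kip/in → NOT adequate.

f_max ≈ 7.89 kip/in; NOT adequate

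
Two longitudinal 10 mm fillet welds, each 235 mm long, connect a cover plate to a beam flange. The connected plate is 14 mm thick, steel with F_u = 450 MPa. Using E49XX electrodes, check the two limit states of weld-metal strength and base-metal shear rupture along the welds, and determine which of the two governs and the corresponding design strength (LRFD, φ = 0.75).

E49XX → F_EXX = 490 MPa.
t_e = 0.707 × 10 = 7.07 mm; L = 470 mm.
Weld metal: φR_n = 0.75 × 0.6 × 490 × 7.07 × 470 × 10⁻³ = 732.7 kN.
Base metal (shear rupture): φR_n = 0.75 × 0.6 × 450 × 14 × 470 × 10⁻³ = 1332 kN.
Governing: weld metal.

φR_n ≈ 733 kN (weld metal governs)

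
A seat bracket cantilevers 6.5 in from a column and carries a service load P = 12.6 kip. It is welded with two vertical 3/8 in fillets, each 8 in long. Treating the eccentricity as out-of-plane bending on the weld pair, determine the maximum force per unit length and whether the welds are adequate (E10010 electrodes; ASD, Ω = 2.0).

E100XX → F_EXX = 100 ksi.
L_w = 2 × 8 = 16 in; section modulus (unit throat) S = 2 × L²/6 = 21.33 in².
Direct shear f_v = P/L_w = 12.6/16 = 0.7875 kip/in.
Moment M = P × e = 12.6 × 6.5 = 81.9 kip·in; bending f_b = M/S = 3.839 kip/in.
f_max = √(f_v² + f_b²) = √(0.7875² + 3.839²) = 3.919 kip/in.
r_n/Ω = (1/2.0) × 0.6 × 100 × (0.707 × 0.375) = 7.954 kip/in → adequate.

f_max ≈ 3.92 kip/in; adequate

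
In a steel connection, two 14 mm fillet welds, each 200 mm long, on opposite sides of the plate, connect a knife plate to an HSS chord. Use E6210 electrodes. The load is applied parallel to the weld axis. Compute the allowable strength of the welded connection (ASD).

R_n/Ω ≈ 736 kN

E62XX → F_EXX = 620 MPa.
Effective throat t_e = 0.707 × 14 = 9.898 mm.
Total length L = 400 mm; A_we = 9.898 × 400 = 3959 mm².
F_nw = 0.6 F_EXX = 0.6 × 620 = 372 MPa.
R_n = 372 × 3959 × 10⁻³ = 1473 kN; R_n/Ω = 1473/2.0 = 736.4 kN.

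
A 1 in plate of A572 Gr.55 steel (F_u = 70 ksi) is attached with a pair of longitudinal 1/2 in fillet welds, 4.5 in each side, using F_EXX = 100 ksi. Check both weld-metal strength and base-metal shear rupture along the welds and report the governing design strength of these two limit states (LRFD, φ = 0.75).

t_e = 0.707 × 0.5 = 0.3535 in; L = 9 in.
Weld metal: φR_n = 0.75 × 0.6 × 100 × 0.3535 × 9 = 143.2 kips.
Base metal (shear rupture): φR_n = 0.75 × 0.6 × 70 × 1 × 9 = 283.5 kips.
Governing: weld metal.

φR_n ≈ 143 kips (weld metal governs)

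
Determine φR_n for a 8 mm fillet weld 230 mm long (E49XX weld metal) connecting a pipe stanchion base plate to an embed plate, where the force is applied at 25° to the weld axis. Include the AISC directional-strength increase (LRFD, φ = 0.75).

φR_n ≈ 326 kN

E49XX → F_EXX = 490 MPa.
t_e = 0.707 × 8 = 5.656 mm; A_we = 5.656 × 230 = 1301 mm².
Directional factor: 1.0 + 0.5 sin^1.5(25°) = 1.137.
F_nw = 0.6 × 490 × 1.137 = 334.4 MPa.
φR_n = 0.75 × 334.4 × 1301 × 10⁻³ = 326.2 kN.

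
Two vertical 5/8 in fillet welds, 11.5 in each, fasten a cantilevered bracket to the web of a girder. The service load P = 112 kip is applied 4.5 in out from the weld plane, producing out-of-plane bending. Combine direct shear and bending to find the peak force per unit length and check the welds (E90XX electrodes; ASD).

f_max ≈ 12.4 kip/in; NOT adequate

E90XX → F_EXX = 90 ksi.
L_w = 2 × 11.5 = 23 in; section modulus (unit throat) S = 2 × L²/6 = 44.08 in².
Direct shear f_v = P/L_w = 112/23 = 4.87 kip/in.
Moment M = P × e = 112 × 4.5 = 504 kip·in; bending f_b = M/S = 11.43 kip/in.
f_max = √(f_v² + f_b²) = √(4.87² + 11.43²) = 12.43 kip/in.
r_n/Ω = (1/2.0) × 0.6 × 90 × (0.707 × 0.625) = 11.93 kip/in → NOT adequate.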